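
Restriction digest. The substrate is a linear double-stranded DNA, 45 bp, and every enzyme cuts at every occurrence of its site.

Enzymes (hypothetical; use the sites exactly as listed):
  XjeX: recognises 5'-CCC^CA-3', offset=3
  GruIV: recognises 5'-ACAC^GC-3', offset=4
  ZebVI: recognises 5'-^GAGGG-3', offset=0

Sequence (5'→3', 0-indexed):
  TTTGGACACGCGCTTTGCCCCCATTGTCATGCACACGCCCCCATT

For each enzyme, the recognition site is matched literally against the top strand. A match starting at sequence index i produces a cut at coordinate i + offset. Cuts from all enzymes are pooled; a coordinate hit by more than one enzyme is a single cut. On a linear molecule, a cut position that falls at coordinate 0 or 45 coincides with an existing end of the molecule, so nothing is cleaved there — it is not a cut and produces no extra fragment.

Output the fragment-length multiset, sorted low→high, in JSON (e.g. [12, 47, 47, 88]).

Scan for sites:
  XjeX CCCCA/3: at [18, 38] ⇒ [21, 41]
  GruIV ACACGC/4: at [5, 32] ⇒ [9, 36]
  ZebVI (GAGGG, off=0): no sites

All cut coordinates (distinct, sorted): [9, 21, 36, 41]

Fragments:
  [0,9): 9 bp
  [9,21): 12 bp
  [21,36): 15 bp
  [36,41): 5 bp
  [41,45): 4 bp

[4,5,9,12,15]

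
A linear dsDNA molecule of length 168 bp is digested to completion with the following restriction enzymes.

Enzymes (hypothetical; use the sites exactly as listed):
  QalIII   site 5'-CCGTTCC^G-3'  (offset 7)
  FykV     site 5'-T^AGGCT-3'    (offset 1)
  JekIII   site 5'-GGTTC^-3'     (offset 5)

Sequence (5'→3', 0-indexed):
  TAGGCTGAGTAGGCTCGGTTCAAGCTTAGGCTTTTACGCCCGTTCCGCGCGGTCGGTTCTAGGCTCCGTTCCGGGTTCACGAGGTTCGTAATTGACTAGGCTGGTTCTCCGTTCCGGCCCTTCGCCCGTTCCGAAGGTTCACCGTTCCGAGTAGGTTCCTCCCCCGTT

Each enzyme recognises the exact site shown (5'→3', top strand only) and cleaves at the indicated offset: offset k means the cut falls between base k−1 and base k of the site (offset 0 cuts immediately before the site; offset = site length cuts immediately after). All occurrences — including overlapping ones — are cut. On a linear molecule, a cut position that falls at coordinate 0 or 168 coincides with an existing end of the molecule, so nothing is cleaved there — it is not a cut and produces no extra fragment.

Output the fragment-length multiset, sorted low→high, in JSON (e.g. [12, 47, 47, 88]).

Per-enzyme occurrences:
  QalIII (CCGTTCCG, off=7): starts [39, 65, 108, 125, 141] → cuts [46, 72, 115, 132, 148]
  FykV (TAGGCT, off=1): starts [0, 9, 26, 59, 96] → cuts [1, 10, 27, 60, 97]
  JekIII (GGTTC, off=5): starts [16, 54, 73, 82, 102, 135, 153] → cuts [21, 59, 78, 87, 107, 140, 158]

All cut coordinates (distinct, sorted): [1, 10, 21, 27, 46, 59, 60, 72, 78, 87, 97, 107, 115, 132, 140, 148, 158]

Fragment lengths:
  [0,1): 1 bp
  [1,10): 9 bp
  [10,21): 11 bp
  [21,27): 6 bp
  [27,46): 19 bp
  [46,59): 13 bp
  [59,60): 1 bp
  [60,72): 12 bp
  [72,78): 6 bp
  [78,87): 9 bp
  [87,97): 10 bp
  [97,107): 10 bp
  [107,115): 8 bp
  [115,132): 17 bp
  [132,140): 8 bp
  [140,148): 8 bp
  [148,158): 10 bp
  [158,168): 10 bp

[1,1,6,6,8,8,8,9,9,10,10,10,10,11,12,13,17,19]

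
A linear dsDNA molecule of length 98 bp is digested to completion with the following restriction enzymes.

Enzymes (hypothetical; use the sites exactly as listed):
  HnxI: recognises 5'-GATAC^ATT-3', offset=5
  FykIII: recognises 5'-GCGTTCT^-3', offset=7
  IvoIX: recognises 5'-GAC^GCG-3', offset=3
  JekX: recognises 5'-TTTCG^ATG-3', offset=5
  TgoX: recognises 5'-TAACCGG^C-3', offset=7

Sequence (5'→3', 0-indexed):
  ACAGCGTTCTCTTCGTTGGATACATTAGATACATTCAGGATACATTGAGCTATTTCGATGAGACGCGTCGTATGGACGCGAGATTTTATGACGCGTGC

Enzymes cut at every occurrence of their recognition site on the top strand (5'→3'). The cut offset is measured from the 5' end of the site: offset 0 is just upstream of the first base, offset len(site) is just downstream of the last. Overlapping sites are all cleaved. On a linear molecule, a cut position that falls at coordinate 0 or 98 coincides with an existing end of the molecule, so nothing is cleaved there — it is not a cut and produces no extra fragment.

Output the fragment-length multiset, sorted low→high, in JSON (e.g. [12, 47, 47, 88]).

[6,7,9,10,11,13,13,14,15]

Site scan:
  HnxI GATACATT/5: at [18, 27, 38] ⇒ [23, 32, 43]
  FykIII GCGTTCT/7: at [3] ⇒ [10]
  IvoIX GACGCG/3: at [61, 74, 89] ⇒ [64, 77, 92]
  JekX TTTCGATG/5: at [52] ⇒ [57]
  TgoX (TAACCGGC, off=7): no sites

All cut coordinates (distinct, sorted): [10, 23, 32, 43, 57, 64, 77, 92]

Fragment lengths:
  [0,10): 10 bp
  [10,23): 13 bp
  [23,32): 9 bp
  [32,43): 11 bp
  [43,57): 14 bp
  [57,64): 7 bp
  [64,77): 13 bp
  [77,92): 15 bp
  [92,98): 6 bp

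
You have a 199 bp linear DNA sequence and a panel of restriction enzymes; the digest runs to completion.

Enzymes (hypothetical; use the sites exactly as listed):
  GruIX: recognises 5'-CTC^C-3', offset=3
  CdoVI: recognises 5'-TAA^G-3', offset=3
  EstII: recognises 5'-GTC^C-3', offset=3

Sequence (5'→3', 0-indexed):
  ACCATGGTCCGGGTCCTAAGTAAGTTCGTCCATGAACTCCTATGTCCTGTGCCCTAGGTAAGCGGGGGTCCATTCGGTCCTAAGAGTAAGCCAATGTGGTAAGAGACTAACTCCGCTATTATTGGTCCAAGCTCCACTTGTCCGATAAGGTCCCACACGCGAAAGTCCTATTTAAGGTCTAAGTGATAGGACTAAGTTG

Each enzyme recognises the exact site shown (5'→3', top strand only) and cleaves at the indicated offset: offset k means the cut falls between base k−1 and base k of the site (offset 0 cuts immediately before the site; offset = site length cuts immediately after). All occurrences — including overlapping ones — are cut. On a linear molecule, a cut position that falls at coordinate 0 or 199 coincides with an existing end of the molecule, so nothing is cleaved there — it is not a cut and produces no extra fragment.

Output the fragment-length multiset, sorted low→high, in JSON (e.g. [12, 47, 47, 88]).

Site scan:
  GruIX (CTCC, off=3): starts [36, 110, 131] → cuts [39, 113, 134]
  CdoVI (TAAG, off=3): starts [16, 20, 58, 80, 86, 99, 145, 172, 179, 192] → cuts [19, 23, 61, 83, 89, 102, 148, 175, 182, 195]
  EstII (GTCC, off=3): starts [6, 12, 27, 43, 67, 76, 124, 139, 149, 164] → cuts [9, 15, 30, 46, 70, 79, 127, 142, 152, 167]

All cut coordinates (distinct, sorted): [9, 15, 19, 23, 30, 39, 46, 61, 70, 79, 83, 89, 102, 113, 127, 134, 142, 148, 152, 167, 175, 182, 195]

Fragments:
  [0,9): 9 bp
  [9,15): 6 bp
  [15,19): 4 bp
  [19,23): 4 bp
  [23,30): 7 bp
  [30,39): 9 bp
  [39,46): 7 bp
  [46,61): 15 bp
  [61,70): 9 bp
  [70,79): 9 bp
  [79,83): 4 bp
  [83,89): 6 bp
  [89,102): 13 bp
  [102,113): 11 bp
  [113,127): 14 bp
  [127,134): 7 bp
  [134,142): 8 bp
  [142,148): 6 bp
  [148,152): 4 bp
  [152,167): 15 bp
  [167,175): 8 bp
  [175,182): 7 bp
  [182,195): 13 bp
  [195,199): 4 bp

[4,4,4,4,4,6,6,6,7,7,7,7,8,8,9,9,9,9,11,13,13,14,15,15]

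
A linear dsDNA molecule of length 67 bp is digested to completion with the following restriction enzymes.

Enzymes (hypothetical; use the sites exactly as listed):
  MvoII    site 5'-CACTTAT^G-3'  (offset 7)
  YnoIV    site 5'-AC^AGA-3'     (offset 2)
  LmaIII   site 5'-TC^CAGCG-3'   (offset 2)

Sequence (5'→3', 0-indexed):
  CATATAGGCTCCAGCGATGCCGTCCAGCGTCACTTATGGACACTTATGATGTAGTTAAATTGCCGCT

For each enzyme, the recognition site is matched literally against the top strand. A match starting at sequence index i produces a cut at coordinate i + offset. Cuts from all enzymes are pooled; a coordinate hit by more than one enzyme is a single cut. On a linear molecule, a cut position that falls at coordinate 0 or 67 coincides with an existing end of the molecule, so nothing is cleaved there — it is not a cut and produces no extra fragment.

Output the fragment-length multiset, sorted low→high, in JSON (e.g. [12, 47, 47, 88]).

Scan for sites:
  MvoII (CACTTATG, off=7): starts [30, 40] → cuts [37, 47]
  YnoIV (ACAGA, off=2): no sites
  LmaIII (TCCAGCG, off=2): starts [9, 22] → cuts [11, 24]

All cut coordinates (distinct, sorted): [11, 24, 37, 47]

Fragment lengths:
  [0,11): 11 bp
  [11,24): 13 bp
  [24,37): 13 bp
  [37,47): 10 bp
  [47,67): 20 bp

[10,11,13,13,20]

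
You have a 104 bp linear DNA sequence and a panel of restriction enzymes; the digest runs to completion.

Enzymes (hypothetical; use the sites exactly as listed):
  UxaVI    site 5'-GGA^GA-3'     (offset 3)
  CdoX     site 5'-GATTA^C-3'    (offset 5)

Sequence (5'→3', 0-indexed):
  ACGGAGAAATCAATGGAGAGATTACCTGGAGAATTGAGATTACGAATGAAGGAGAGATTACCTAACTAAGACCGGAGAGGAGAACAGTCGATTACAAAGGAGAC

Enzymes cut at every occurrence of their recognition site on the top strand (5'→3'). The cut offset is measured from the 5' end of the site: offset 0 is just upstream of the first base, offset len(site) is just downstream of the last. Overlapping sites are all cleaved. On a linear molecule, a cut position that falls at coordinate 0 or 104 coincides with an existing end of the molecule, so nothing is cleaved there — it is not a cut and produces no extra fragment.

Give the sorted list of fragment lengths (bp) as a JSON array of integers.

[3,5,5,6,7,7,7,11,12,12,13,16]

Per-enzyme occurrences:
  UxaVI (GGAGA, off=3): starts [2, 14, 27, 50, 73, 78, 98] → cuts [5, 17, 30, 53, 76, 81, 101]
  CdoX (GATTAC, off=5): starts [19, 37, 55, 89] → cuts [24, 42, 60, 94]

Pooled cuts: [5, 17, 24, 30, 42, 53, 60, 76, 81, 94, 101]

Fragment lengths:
  [0,5): 5 bp
  [5,17): 12 bp
  [17,24): 7 bp
  [24,30): 6 bp
  [30,42): 12 bp
  [42,53): 11 bp
  [53,60): 7 bp
  [60,76): 16 bp
  [76,81): 5 bp
  [81,94): 13 bp
  [94,101): 7 bp
  [101,104): 3 bp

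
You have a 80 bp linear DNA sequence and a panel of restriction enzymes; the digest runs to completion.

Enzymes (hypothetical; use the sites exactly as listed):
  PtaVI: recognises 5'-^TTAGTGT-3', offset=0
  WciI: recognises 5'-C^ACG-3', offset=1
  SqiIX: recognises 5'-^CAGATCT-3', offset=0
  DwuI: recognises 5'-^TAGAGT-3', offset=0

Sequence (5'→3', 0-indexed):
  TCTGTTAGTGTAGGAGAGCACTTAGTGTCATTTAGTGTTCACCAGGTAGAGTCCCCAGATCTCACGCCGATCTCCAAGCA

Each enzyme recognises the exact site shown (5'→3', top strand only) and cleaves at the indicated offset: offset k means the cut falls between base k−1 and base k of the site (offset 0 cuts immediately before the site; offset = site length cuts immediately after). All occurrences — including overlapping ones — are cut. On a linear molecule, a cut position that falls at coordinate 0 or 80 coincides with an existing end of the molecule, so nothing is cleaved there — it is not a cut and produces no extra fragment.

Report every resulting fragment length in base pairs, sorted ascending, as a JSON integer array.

Site scan:
  PtaVI (TTAGTGT, off=0): starts [4, 21, 31] → cuts [4, 21, 31]
  WciI (CACG, off=1): starts [62] → cuts [63]
  SqiIX (CAGATCT, off=0): starts [55] → cuts [55]
  DwuI (TAGAGT, off=0): starts [46] → cuts [46]

Pooled cuts: [4, 21, 31, 46, 55, 63]

Fragment lengths:
  [0,4): 4 bp
  [4,21): 17 bp
  [21,31): 10 bp
  [31,46): 15 bp
  [46,55): 9 bp
  [55,63): 8 bp
  [63,80): 17 bp

[4,8,9,10,15,17,17]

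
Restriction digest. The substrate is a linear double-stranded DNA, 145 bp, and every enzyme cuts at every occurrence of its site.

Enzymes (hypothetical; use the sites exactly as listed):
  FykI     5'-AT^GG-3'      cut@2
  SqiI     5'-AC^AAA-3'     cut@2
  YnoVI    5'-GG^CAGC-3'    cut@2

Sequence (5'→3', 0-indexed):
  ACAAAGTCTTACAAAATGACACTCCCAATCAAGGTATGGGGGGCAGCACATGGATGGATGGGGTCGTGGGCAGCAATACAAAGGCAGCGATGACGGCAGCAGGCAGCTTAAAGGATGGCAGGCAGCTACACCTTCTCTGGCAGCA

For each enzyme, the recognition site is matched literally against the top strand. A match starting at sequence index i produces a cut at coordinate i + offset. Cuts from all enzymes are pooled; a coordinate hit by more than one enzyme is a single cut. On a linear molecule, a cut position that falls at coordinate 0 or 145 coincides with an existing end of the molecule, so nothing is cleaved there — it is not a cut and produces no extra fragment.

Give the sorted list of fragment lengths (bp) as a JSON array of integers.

[2,4,4,5,5,6,6,7,8,9,10,11,12,13,18,25]

Scan for sites:
  FykI (ATGG, off=2): starts [35, 49, 53, 57, 114] → cuts [37, 51, 55, 59, 116]
  SqiI (ACAAA, off=2): starts [0, 10, 77] → cuts [2, 12, 79]
  YnoVI (GGCAGC, off=2): starts [41, 68, 82, 94, 101, 120, 138] → cuts [43, 70, 84, 96, 103, 122, 140]

All cut coordinates (distinct, sorted): [2, 12, 37, 43, 51, 55, 59, 70, 79, 84, 96, 103, 116, 122, 140]

Fragment lengths:
  [0,2): 2 bp
  [2,12): 10 bp
  [12,37): 25 bp
  [37,43): 6 bp
  [43,51): 8 bp
  [51,55): 4 bp
  [55,59): 4 bp
  [59,70): 11 bp
  [70,79): 9 bp
  [79,84): 5 bp
  [84,96): 12 bp
  [96,103): 7 bp
  [103,116): 13 bp
  [116,122): 6 bp
  [122,140): 18 bp
  [140,145): 5 bp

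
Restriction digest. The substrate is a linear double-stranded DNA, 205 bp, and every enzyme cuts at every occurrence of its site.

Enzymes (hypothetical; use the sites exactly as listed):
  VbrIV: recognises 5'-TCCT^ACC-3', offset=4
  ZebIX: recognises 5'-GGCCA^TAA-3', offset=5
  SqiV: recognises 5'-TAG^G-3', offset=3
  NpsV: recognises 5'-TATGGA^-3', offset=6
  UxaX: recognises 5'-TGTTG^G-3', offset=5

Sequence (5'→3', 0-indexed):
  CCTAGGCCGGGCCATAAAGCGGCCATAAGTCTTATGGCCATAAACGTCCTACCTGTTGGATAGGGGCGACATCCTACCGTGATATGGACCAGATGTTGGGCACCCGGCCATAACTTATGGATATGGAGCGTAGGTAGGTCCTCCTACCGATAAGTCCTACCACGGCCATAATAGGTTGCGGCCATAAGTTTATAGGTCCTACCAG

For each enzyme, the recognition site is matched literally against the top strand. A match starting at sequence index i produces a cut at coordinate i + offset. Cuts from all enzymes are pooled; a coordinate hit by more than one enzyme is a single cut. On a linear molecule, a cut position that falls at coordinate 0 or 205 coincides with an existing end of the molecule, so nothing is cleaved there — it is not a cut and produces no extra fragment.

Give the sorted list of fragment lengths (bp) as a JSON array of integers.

[4,5,5,5,5,6,6,6,8,8,9,10,10,10,10,11,11,11,12,12,13,13,15]

Scan for sites:
  VbrIV (TCCTACC, off=4): starts [46, 71, 141, 154, 196] → cuts [50, 75, 145, 158, 200]
  ZebIX (GGCCATAA, off=5): starts [9, 20, 35, 105, 163, 179] → cuts [14, 25, 40, 110, 168, 184]
  SqiV (TAGG, off=3): starts [2, 60, 130, 134, 171, 192] → cuts [5, 63, 133, 137, 174, 195]
  NpsV (TATGGA, off=6): starts [82, 115, 121] → cuts [88, 121, 127]
  UxaX (TGTTGG, off=5): starts [53, 93] → cuts [58, 98]

Pooled cuts: [5, 14, 25, 40, 50, 58, 63, 75, 88, 98, 110, 121, 127, 133, 137, 145, 158, 168, 174, 184, 195, 200]

Fragment lengths:
  [0,5): 5 bp
  [5,14): 9 bp
  [14,25): 11 bp
  [25,40): 15 bp
  [40,50): 10 bp
  [50,58): 8 bp
  [58,63): 5 bp
  [63,75): 12 bp
  [75,88): 13 bp
  [88,98): 10 bp
  [98,110): 12 bp
  [110,121): 11 bp
  [121,127): 6 bp
  [127,133): 6 bp
  [133,137): 4 bp
  [137,145): 8 bp
  [145,158): 13 bp
  [158,168): 10 bp
  [168,174): 6 bp
  [174,184): 10 bp
  [184,195): 11 bp
  [195,200): 5 bp
  [200,205): 5 bp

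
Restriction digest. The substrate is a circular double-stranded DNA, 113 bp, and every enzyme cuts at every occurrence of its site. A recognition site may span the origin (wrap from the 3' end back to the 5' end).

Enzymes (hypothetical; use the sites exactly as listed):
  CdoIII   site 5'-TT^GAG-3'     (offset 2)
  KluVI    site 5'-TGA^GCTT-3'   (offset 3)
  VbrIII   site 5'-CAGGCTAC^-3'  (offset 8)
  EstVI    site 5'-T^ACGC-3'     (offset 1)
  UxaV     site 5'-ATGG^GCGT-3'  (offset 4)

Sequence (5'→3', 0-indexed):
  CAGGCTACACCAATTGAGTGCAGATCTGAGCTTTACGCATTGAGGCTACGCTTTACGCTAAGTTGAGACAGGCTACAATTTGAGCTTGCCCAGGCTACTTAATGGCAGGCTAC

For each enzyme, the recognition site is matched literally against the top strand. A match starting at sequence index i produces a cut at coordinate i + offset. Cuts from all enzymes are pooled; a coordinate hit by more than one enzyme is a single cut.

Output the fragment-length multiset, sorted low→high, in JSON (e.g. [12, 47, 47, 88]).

[2,5,5,6,7,7,7,8,10,12,14,15,15]

Per-enzyme occurrences:
  CdoIII TTGAG/2: at [13, 39, 62, 79] ⇒ [15, 41, 64, 81]
  KluVI TGAGCTT/3: at [26, 80] ⇒ [29, 83]
  VbrIII CAGGCTAC/8: at [0, 68, 90, 105] ⇒ [0, 8, 76, 98]
  EstVI TACGC/1: at [33, 46, 53] ⇒ [34, 47, 54]
  UxaV (ATGGGCGT, off=4): no sites

All cut coordinates (distinct, sorted): [0, 8, 15, 29, 34, 41, 47, 54, 64, 76, 81, 83, 98]

Fragments:
  0→8: 8 bp
  8→15: 7 bp
  15→29: 14 bp
  29→34: 5 bp
  34→41: 7 bp
  41→47: 6 bp
  47→54: 7 bp
  54→64: 10 bp
  64→76: 12 bp
  76→81: 5 bp
  81→83: 2 bp
  83→98: 15 bp
  98→0 (wrap): 113-98+0 = 15 bp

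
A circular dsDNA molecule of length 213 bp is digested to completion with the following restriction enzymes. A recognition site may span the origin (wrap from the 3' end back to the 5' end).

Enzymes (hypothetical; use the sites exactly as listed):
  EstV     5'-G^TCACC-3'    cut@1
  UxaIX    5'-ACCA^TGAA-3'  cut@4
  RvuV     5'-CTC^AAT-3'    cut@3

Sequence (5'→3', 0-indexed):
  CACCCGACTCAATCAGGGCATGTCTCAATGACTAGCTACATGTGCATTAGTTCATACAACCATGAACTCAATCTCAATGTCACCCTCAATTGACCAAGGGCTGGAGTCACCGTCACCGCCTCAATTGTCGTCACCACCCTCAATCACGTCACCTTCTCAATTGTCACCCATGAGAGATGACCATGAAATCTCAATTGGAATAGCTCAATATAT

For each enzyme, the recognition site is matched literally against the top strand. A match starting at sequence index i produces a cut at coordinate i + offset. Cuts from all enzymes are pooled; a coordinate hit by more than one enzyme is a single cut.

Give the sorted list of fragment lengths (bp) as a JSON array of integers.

Scan for sites:
  EstV (GTCACC, off=1): starts [78, 105, 111, 129, 147, 162] → cuts [79, 106, 112, 130, 148, 163]
  UxaIX (ACCATGAA, off=4): starts [58, 179] → cuts [62, 183]
  RvuV (CTCAAT, off=3): starts [7, 23, 66, 72, 84, 119, 138, 155, 189, 203] → cuts [10, 26, 69, 75, 87, 122, 141, 158, 192, 206]

Pooled cuts: [10, 26, 62, 69, 75, 79, 87, 106, 112, 122, 130, 141, 148, 158, 163, 183, 192, 206]

Fragment lengths:
  10→26: 16 bp
  26→62: 36 bp
  62→69: 7 bp
  69→75: 6 bp
  75→79: 4 bp
  79→87: 8 bp
  87→106: 19 bp
  106→112: 6 bp
  112→122: 10 bp
  122→130: 8 bp
  130→141: 11 bp
  141→148: 7 bp
  148→158: 10 bp
  158→163: 5 bp
  163→183: 20 bp
  183→192: 9 bp
  192→206: 14 bp
  206→10 (wrap): 213-206+10 = 17 bp

[4,5,6,6,7,7,8,8,9,10,10,11,14,16,17,19,20,36]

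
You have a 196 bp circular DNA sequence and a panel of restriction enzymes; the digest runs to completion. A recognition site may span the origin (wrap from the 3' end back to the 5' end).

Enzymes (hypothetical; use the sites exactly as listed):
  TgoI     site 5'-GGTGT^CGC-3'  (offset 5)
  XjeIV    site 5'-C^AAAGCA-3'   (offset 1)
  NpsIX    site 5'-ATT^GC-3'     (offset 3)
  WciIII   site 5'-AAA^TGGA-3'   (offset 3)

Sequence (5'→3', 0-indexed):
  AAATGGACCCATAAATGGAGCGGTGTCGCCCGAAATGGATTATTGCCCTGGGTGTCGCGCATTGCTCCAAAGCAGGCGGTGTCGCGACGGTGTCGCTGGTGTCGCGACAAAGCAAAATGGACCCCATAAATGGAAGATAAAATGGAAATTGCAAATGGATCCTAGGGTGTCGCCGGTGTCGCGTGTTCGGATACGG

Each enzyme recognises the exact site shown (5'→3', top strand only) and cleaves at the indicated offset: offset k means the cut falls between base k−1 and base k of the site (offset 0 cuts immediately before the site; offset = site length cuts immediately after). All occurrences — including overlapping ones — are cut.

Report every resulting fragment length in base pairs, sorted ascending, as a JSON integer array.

Scan for sites:
  TgoI GGTGTCGC/5: at [21, 50, 77, 88, 97, 165, 174] ⇒ [26, 55, 82, 93, 102, 170, 179]
  XjeIV CAAAGCA/1: at [67, 107] ⇒ [68, 108]
  NpsIX ATTGC/3: at [41, 60, 147] ⇒ [44, 63, 150]
  WciIII AAATGGA/3: at [0, 12, 32, 114, 127, 139, 152] ⇒ [3, 15, 35, 117, 130, 142, 155]

All cut coordinates (distinct, sorted): [3, 15, 26, 35, 44, 55, 63, 68, 82, 93, 102, 108, 117, 130, 142, 150, 155, 170, 179]

Fragment lengths:
  3→15: 12 bp
  15→26: 11 bp
  26→35: 9 bp
  35→44: 9 bp
  44→55: 11 bp
  55→63: 8 bp
  63→68: 5 bp
  68→82: 14 bp
  82→93: 11 bp
  93→102: 9 bp
  102→108: 6 bp
  108→117: 9 bp
  117→130: 13 bp
  130→142: 12 bp
  142→150: 8 bp
  150→155: 5 bp
  155→170: 15 bp
  170→179: 9 bp
  179→3 (wrap): 196-179+3 = 20 bp

[5,5,6,8,8,9,9,9,9,9,11,11,11,12,12,13,14,15,20]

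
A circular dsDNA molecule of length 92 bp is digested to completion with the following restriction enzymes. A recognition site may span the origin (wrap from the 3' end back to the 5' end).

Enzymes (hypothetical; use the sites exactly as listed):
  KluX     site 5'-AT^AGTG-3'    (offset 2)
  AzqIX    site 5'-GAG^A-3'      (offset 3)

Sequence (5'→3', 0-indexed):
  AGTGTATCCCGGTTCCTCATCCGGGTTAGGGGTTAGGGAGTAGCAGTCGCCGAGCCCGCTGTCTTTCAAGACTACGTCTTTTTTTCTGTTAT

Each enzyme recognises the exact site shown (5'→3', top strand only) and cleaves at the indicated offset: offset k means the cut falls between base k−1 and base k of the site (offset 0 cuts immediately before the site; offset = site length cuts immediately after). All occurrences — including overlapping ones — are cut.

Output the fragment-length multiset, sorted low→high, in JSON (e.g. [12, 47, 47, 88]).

[92]

Site scan:
  KluX (ATAGTG, off=2): starts [90] → cuts [0]
  AzqIX (GAGA, off=3): no sites

All cut coordinates (distinct, sorted): [0]

Fragments:
  0→0 (wrap): 92-0+0 = 92 bp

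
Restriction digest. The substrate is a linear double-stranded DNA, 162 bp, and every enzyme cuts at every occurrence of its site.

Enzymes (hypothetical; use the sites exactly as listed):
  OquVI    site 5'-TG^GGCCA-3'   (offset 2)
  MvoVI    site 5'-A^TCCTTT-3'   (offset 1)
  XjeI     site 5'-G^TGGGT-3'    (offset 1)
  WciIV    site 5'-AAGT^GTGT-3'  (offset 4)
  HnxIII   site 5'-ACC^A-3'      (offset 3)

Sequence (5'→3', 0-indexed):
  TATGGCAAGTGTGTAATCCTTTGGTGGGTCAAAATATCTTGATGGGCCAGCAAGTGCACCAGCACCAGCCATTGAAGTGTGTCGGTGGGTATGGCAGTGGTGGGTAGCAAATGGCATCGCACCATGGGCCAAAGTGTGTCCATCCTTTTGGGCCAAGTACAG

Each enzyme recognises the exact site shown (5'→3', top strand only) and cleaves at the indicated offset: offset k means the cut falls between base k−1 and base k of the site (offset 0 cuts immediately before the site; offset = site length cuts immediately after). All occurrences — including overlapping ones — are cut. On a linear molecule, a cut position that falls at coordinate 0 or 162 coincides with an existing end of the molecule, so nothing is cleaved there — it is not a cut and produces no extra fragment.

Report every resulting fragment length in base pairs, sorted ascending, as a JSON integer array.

[3,6,6,7,7,8,8,9,10,12,12,15,16,20,23]

Per-enzyme occurrences:
  OquVI (TGGGCCA, off=2): starts [42, 124, 148] → cuts [44, 126, 150]
  MvoVI (ATCCTTT, off=1): starts [15, 141] → cuts [16, 142]
  XjeI (GTGGGT, off=1): starts [23, 84, 99] → cuts [24, 85, 100]
  WciIV (AAGTGTGT, off=4): starts [6, 74, 131] → cuts [10, 78, 135]
  HnxIII (ACCA, off=3): starts [57, 63, 120] → cuts [60, 66, 123]

All cut coordinates (distinct, sorted): [10, 16, 24, 44, 60, 66, 78, 85, 100, 123, 126, 135, 142, 150]

Fragments:
  [0,10): 10 bp
  [10,16): 6 bp
  [16,24): 8 bp
  [24,44): 20 bp
  [44,60): 16 bp
  [60,66): 6 bp
  [66,78): 12 bp
  [78,85): 7 bp
  [85,100): 15 bp
  [100,123): 23 bp
  [123,126): 3 bp
  [126,135): 9 bp
  [135,142): 7 bp
  [142,150): 8 bp
  [150,162): 12 bp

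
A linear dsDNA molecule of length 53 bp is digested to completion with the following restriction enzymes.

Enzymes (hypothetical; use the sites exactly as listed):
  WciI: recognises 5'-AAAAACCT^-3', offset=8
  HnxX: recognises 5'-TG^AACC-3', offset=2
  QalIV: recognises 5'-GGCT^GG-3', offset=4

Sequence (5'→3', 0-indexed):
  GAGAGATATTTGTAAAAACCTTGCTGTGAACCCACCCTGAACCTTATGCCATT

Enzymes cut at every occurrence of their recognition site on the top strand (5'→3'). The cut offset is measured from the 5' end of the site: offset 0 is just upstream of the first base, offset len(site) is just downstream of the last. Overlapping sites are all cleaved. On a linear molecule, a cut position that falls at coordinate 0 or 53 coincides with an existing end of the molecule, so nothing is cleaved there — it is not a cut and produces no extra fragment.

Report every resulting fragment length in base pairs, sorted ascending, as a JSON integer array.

[7,11,14,21]

Scan for sites:
  WciI (AAAAACCT, off=8): starts [13] → cuts [21]
  HnxX (TGAACC, off=2): starts [26, 37] → cuts [28, 39]
  QalIV (GGCTGG, off=4): no sites

Pooled cuts: [21, 28, 39]

Fragments:
  [0,21): 21 bp
  [21,28): 7 bp
  [28,39): 11 bp
  [39,53): 14 bp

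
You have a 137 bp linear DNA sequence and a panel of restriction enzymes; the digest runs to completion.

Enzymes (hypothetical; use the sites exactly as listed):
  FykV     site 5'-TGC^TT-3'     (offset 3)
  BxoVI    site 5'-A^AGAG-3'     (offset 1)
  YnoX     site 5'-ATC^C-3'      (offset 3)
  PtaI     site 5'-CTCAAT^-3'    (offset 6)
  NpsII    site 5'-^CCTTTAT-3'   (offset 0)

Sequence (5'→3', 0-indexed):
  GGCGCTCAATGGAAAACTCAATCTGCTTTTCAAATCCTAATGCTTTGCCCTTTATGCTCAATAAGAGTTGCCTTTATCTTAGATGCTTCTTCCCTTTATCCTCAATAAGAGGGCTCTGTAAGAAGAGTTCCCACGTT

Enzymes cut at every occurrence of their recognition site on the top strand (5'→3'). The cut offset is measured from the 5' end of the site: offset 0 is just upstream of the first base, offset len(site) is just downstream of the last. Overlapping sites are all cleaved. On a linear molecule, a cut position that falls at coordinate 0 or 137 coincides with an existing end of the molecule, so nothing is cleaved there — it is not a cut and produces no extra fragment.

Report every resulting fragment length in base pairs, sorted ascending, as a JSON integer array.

Scan for sites:
  FykV TGCTT/3: at [23, 40, 83] ⇒ [26, 43, 86]
  BxoVI AAGAG/1: at [62, 106, 122] ⇒ [63, 107, 123]
  YnoX ATCC/3: at [33, 97] ⇒ [36, 100]
  PtaI CTCAAT/6: at [4, 16, 56, 100] ⇒ [10, 22, 62, 106]
  NpsII CCTTTAT/0: at [48, 70, 92] ⇒ [48, 70, 92]

Pooled cuts: [10, 22, 26, 36, 43, 48, 62, 63, 70, 86, 92, 100, 106, 107, 123]

Fragments:
  [0,10): 10 bp
  [10,22): 12 bp
  [22,26): 4 bp
  [26,36): 10 bp
  [36,43): 7 bp
  [43,48): 5 bp
  [48,62): 14 bp
  [62,63): 1 bp
  [63,70): 7 bp
  [70,86): 16 bp
  [86,92): 6 bp
  [92,100): 8 bp
  [100,106): 6 bp
  [106,107): 1 bp
  [107,123): 16 bp
  [123,137): 14 bp

[1,1,4,5,6,6,7,7,8,10,10,12,14,14,16,16]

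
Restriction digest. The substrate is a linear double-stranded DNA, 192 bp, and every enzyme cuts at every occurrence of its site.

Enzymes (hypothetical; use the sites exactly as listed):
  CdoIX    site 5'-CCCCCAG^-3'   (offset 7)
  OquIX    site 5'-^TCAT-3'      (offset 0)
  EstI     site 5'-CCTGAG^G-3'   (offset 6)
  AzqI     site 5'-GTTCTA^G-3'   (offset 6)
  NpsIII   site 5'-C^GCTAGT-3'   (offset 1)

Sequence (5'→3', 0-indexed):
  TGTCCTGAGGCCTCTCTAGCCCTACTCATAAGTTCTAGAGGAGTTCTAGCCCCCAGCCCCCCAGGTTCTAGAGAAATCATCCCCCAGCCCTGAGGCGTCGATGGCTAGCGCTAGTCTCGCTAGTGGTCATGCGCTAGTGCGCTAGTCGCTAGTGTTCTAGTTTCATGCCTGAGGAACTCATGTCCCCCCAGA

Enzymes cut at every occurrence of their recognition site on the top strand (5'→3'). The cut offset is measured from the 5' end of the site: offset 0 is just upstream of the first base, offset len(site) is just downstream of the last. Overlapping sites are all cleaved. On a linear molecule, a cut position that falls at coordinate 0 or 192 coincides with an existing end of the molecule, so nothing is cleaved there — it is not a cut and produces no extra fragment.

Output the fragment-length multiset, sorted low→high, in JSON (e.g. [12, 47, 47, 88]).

Scan for sites:
  CdoIX CCCCCAG/7: at [49, 57, 80, 184] ⇒ [56, 64, 87, 191]
  OquIX TCAT/0: at [25, 76, 126, 162, 177] ⇒ [25, 76, 126, 162, 177]
  EstI CCTGAGG/6: at [3, 88, 167] ⇒ [9, 94, 173]
  AzqI GTTCTAG/6: at [31, 42, 64, 153] ⇒ [37, 48, 70, 159]
  NpsIII CGCTAGT/1: at [108, 117, 131, 139, 146] ⇒ [109, 118, 132, 140, 147]

Pooled cuts: [9, 25, 37, 48, 56, 64, 70, 76, 87, 94, 109, 118, 126, 132, 140, 147, 159, 162, 173, 177, 191]

Fragment lengths:
  [0,9): 9 bp
  [9,25): 16 bp
  [25,37): 12 bp
  [37,48): 11 bp
  [48,56): 8 bp
  [56,64): 8 bp
  [64,70): 6 bp
  [70,76): 6 bp
  [76,87): 11 bp
  [87,94): 7 bp
  [94,109): 15 bp
  [109,118): 9 bp
  [118,126): 8 bp
  [126,132): 6 bp
  [132,140): 8 bp
  [140,147): 7 bp
  [147,159): 12 bp
  [159,162): 3 bp
  [162,173): 11 bp
  [173,177): 4 bp
  [177,191): 14 bp
  [191,192): 1 bp

[1,3,4,6,6,6,7,7,8,8,8,8,9,9,11,11,11,12,12,14,15,16]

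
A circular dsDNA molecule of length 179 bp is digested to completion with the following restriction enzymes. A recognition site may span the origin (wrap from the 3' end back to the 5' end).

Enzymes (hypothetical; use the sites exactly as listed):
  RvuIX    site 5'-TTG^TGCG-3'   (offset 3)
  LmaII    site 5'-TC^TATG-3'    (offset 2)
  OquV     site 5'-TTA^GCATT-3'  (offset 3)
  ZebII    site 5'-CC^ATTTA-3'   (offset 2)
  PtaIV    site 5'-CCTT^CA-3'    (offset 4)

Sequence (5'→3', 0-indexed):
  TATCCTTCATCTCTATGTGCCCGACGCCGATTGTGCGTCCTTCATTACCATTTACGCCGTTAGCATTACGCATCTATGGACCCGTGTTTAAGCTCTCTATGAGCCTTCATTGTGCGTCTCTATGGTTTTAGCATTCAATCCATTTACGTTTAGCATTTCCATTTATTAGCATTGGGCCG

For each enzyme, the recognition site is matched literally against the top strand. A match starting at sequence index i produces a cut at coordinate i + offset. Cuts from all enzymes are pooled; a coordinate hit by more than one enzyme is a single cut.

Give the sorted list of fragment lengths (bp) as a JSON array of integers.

Site scan:
  RvuIX TTGTGCG/3: at [30, 109] ⇒ [33, 112]
  LmaII TCTATG/2: at [11, 72, 95, 118] ⇒ [13, 74, 97, 120]
  OquV TTAGCATT/3: at [59, 127, 149, 165] ⇒ [62, 130, 152, 168]
  ZebII CCATTTA/2: at [47, 139, 158] ⇒ [49, 141, 160]
  PtaIV CCTTCA/4: at [3, 38, 103] ⇒ [7, 42, 107]

All cut coordinates (distinct, sorted): [7, 13, 33, 42, 49, 62, 74, 97, 107, 112, 120, 130, 141, 152, 160, 168]

Fragments:
  7→13: 6 bp
  13→33: 20 bp
  33→42: 9 bp
  42→49: 7 bp
  49→62: 13 bp
  62→74: 12 bp
  74→97: 23 bp
  97→107: 10 bp
  107→112: 5 bp
  112→120: 8 bp
  120→130: 10 bp
  130→141: 11 bp
  141→152: 11 bp
  152→160: 8 bp
  160→168: 8 bp
  168→7 (wrap): 179-168+7 = 18 bp

[5,6,7,8,8,8,9,10,10,11,11,12,13,18,20,23]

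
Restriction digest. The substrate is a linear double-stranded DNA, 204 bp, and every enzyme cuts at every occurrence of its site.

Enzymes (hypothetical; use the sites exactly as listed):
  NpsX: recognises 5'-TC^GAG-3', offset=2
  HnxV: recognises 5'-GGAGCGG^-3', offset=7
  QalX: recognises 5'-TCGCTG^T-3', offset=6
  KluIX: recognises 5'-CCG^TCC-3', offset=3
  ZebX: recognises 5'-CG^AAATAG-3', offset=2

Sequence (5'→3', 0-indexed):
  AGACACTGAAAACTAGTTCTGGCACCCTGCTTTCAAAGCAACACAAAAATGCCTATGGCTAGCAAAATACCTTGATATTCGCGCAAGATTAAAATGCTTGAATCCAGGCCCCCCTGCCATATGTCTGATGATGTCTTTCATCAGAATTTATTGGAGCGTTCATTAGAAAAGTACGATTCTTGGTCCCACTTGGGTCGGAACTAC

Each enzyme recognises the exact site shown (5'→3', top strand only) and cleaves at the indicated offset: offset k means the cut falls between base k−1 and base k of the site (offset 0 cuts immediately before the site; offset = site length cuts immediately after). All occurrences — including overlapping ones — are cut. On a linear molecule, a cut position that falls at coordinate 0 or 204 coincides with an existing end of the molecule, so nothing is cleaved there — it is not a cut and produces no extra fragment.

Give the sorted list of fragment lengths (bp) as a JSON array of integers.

[204]

Site scan:
  NpsX (TCGAG, off=2): no sites
  HnxV (GGAGCGG, off=7): no sites
  QalX (TCGCTGT, off=6): no sites
  KluIX (CCGTCC, off=3): no sites
  ZebX (CGAAATAG, off=2): no sites

All cut coordinates (distinct, sorted): ∅

Fragment lengths:
  no cuts → one linear fragment of 204 bp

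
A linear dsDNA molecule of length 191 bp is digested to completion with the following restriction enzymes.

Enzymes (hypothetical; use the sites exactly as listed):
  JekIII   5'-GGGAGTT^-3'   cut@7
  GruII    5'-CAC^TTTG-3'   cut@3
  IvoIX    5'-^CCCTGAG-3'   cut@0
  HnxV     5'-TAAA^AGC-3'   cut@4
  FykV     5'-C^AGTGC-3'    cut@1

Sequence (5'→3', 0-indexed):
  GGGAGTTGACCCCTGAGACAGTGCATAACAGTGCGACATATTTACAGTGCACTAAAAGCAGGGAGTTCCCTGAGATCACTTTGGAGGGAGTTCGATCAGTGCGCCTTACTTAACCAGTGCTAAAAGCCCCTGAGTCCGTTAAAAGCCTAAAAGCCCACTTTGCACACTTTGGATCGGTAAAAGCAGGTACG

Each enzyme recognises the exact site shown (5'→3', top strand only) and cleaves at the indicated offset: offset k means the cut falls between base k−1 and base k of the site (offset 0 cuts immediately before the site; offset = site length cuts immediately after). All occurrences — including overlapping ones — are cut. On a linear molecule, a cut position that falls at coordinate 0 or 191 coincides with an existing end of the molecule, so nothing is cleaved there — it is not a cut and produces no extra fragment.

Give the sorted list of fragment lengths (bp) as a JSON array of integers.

Scan for sites:
  JekIII GGGAGTT/7: at [0, 60, 85] ⇒ [7, 67, 92]
  GruII CACTTTG/3: at [76, 155, 164] ⇒ [79, 158, 167]
  IvoIX CCCTGAG/0: at [10, 67, 127] ⇒ [10, 67, 127]
  HnxV TAAAAGC/4: at [52, 120, 139, 147, 177] ⇒ [56, 124, 143, 151, 181]
  FykV CAGTGC/1: at [18, 28, 44, 96, 114] ⇒ [19, 29, 45, 97, 115]

Pooled cuts: [7, 10, 19, 29, 45, 56, 67, 79, 92, 97, 115, 124, 127, 143, 151, 158, 167, 181]

Fragments:
  [0,7): 7 bp
  [7,10): 3 bp
  [10,19): 9 bp
  [19,29): 10 bp
  [29,45): 16 bp
  [45,56): 11 bp
  [56,67): 11 bp
  [67,79): 12 bp
  [79,92): 13 bp
  [92,97): 5 bp
  [97,115): 18 bp
  [115,124): 9 bp
  [124,127): 3 bp
  [127,143): 16 bp
  [143,151): 8 bp
  [151,158): 7 bp
  [158,167): 9 bp
  [167,181): 14 bp
  [181,191): 10 bp

[3,3,5,7,7,8,9,9,9,10,10,11,11,12,13,14,16,16,18]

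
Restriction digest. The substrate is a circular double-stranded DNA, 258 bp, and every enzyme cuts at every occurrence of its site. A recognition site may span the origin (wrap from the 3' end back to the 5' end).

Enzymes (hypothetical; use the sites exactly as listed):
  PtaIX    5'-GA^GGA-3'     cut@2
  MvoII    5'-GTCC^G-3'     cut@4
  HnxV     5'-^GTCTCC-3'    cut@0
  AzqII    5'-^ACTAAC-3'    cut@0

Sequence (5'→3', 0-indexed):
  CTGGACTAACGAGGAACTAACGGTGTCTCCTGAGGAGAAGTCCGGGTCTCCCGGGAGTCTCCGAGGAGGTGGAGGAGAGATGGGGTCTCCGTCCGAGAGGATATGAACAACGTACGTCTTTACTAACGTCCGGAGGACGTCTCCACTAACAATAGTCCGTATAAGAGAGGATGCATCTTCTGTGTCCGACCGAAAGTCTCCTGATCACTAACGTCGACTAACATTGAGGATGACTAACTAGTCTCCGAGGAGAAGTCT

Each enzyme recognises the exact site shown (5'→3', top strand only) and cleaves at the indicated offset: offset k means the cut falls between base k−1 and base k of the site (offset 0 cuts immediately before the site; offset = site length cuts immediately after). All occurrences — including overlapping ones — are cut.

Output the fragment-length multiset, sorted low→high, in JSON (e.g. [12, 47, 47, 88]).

[2,3,3,4,4,5,6,8,8,8,8,8,9,9,9,10,10,10,10,10,11,11,11,11,14,14,19,23]

Scan for sites:
  PtaIX (GAGGA, off=2): starts [10, 31, 62, 71, 96, 132, 166, 225, 246] → cuts [12, 33, 64, 73, 98, 134, 168, 227, 248]
  MvoII (GTCCG, off=4): starts [39, 90, 127, 154, 183] → cuts [43, 94, 131, 158, 187]
  HnxV (GTCTCC, off=0): starts [24, 45, 56, 84, 138, 195, 240] → cuts [24, 45, 56, 84, 138, 195, 240]
  AzqII (ACTAAC, off=0): starts [4, 15, 121, 144, 206, 216, 232] → cuts [4, 15, 121, 144, 206, 216, 232]

Pooled cuts: [4, 12, 15, 24, 33, 43, 45, 56, 64, 73, 84, 94, 98, 121, 131, 134, 138, 144, 158, 168, 187, 195, 206, 216, 227, 232, 240, 248]

Fragment lengths:
  4→12: 8 bp
  12→15: 3 bp
  15→24: 9 bp
  24→33: 9 bp
  33→43: 10 bp
  43→45: 2 bp
  45→56: 11 bp
  56→64: 8 bp
  64→73: 9 bp
  73→84: 11 bp
  84→94: 10 bp
  94→98: 4 bp
  98→121: 23 bp
  121→131: 10 bp
  131→134: 3 bp
  134→138: 4 bp
  138→144: 6 bp
  144→158: 14 bp
  158→168: 10 bp
  168→187: 19 bp
  187→195: 8 bp
  195→206: 11 bp
  206→216: 10 bp
  216→227: 11 bp
  227→232: 5 bp
  232→240: 8 bp
  240→248: 8 bp
  248→4 (wrap): 258-248+4 = 14 bp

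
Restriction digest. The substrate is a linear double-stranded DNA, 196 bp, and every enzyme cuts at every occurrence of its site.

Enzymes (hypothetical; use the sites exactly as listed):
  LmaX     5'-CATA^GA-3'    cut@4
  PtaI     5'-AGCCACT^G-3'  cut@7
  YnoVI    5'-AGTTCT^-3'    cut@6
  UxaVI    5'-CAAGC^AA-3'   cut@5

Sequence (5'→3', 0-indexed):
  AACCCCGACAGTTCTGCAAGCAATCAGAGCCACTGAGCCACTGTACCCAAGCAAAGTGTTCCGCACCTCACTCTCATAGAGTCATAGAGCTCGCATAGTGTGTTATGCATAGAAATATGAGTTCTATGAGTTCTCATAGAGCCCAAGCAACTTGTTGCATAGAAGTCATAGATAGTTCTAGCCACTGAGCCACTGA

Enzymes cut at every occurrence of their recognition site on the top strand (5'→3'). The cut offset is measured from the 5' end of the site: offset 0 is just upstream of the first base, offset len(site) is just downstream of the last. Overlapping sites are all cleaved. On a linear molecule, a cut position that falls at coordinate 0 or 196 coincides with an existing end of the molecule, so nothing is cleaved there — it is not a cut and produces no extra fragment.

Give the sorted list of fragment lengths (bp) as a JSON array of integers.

[2,4,6,7,8,8,8,9,9,9,10,10,13,13,14,15,25,26]

Per-enzyme occurrences:
  LmaX CATAGA/4: at [74, 82, 107, 134, 157, 166] ⇒ [78, 86, 111, 138, 161, 170]
  PtaI AGCCACTG/7: at [27, 35, 179, 187] ⇒ [34, 42, 186, 194]
  YnoVI AGTTCT/6: at [9, 119, 128, 173] ⇒ [15, 125, 134, 179]
  UxaVI CAAGCAA/5: at [16, 47, 143] ⇒ [21, 52, 148]

All cut coordinates (distinct, sorted): [15, 21, 34, 42, 52, 78, 86, 111, 125, 134, 138, 148, 161, 170, 179, 186, 194]

Fragment lengths:
  [0,15): 15 bp
  [15,21): 6 bp
  [21,34): 13 bp
  [34,42): 8 bp
  [42,52): 10 bp
  [52,78): 26 bp
  [78,86): 8 bp
  [86,111): 25 bp
  [111,125): 14 bp
  [125,134): 9 bp
  [134,138): 4 bp
  [138,148): 10 bp
  [148,161): 13 bp
  [161,170): 9 bp
  [170,179): 9 bp
  [179,186): 7 bp
  [186,194): 8 bp
  [194,196): 2 bp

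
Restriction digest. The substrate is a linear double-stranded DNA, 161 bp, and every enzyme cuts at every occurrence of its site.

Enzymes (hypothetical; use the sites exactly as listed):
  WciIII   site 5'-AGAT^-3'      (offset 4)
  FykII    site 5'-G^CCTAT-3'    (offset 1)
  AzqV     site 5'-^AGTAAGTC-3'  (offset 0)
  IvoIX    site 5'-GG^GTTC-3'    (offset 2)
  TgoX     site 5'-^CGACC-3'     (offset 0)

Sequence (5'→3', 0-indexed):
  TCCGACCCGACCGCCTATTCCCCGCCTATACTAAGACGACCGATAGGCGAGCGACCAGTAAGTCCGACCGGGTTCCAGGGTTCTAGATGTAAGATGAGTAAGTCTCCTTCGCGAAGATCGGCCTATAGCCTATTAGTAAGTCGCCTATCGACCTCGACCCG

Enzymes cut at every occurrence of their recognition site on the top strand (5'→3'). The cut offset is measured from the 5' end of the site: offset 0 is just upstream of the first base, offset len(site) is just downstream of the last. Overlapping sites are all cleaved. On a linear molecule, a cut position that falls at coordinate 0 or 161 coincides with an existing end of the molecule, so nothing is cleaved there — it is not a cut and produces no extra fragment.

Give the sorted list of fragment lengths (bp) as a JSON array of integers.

[1,2,3,5,5,5,6,6,6,7,7,7,7,8,8,9,9,11,12,15,22]

Per-enzyme occurrences:
  WciIII (AGAT, off=4): starts [84, 91, 114] → cuts [88, 95, 118]
  FykII (GCCTAT, off=1): starts [12, 23, 120, 127, 142] → cuts [13, 24, 121, 128, 143]
  AzqV (AGTAAGTC, off=0): starts [56, 96, 134] → cuts [56, 96, 134]
  IvoIX (GGGTTC, off=2): starts [69, 77] → cuts [71, 79]
  TgoX (CGACC, off=0): starts [2, 7, 36, 51, 64, 148, 154] → cuts [2, 7, 36, 51, 64, 148, 154]

All cut coordinates (distinct, sorted): [2, 7, 13, 24, 36, 51, 56, 64, 71, 79, 88, 95, 96, 118, 121, 128, 134, 143, 148, 154]

Fragment lengths:
  [0,2): 2 bp
  [2,7): 5 bp
  [7,13): 6 bp
  [13,24): 11 bp
  [24,36): 12 bp
  [36,51): 15 bp
  [51,56): 5 bp
  [56,64): 8 bp
  [64,71): 7 bp
  [71,79): 8 bp
  [79,88): 9 bp
  [88,95): 7 bp
  [95,96): 1 bp
  [96,118): 22 bp
  [118,121): 3 bp
  [121,128): 7 bp
  [128,134): 6 bp
  [134,143): 9 bp
  [143,148): 5 bp
  [148,154): 6 bp
  [154,161): 7 bp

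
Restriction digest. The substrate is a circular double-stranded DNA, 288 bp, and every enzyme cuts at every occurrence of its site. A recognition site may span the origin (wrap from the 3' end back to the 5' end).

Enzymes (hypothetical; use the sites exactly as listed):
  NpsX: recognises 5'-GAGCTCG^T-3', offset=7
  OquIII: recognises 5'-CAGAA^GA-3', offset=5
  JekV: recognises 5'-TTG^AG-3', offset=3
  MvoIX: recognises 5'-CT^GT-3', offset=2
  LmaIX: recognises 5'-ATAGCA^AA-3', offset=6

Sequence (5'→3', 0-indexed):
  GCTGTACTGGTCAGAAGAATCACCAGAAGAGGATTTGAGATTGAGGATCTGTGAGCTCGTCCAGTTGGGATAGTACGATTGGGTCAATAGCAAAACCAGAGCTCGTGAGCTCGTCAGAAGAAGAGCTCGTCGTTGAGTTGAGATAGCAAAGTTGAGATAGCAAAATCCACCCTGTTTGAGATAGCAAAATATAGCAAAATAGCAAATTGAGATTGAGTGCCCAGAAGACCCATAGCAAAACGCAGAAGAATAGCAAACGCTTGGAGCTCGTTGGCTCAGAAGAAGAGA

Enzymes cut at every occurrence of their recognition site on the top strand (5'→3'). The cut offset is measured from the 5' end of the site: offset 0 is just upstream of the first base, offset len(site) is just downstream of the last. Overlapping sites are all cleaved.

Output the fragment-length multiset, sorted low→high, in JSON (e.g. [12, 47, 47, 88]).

Scan for sites:
  NpsX GAGCTCGT/7: at [52, 98, 106, 122, 263] ⇒ [59, 105, 113, 129, 270]
  OquIII CAGAAGA/5: at [11, 23, 114, 221, 242, 276] ⇒ [16, 28, 119, 226, 247, 281]
  JekV TTGAG/3: at [34, 40, 132, 137, 151, 175, 206, 212] ⇒ [37, 43, 135, 140, 154, 178, 209, 215]
  MvoIX CTGT/2: at [1, 48, 171] ⇒ [3, 50, 173]
  LmaIX ATAGCAAA/6: at [86, 142, 156, 180, 190, 198, 231, 249] ⇒ [92, 148, 162, 186, 196, 204, 237, 255]

All cut coordinates (distinct, sorted): [3, 16, 28, 37, 43, 50, 59, 92, 105, 113, 119, 129, 135, 140, 148, 154, 162, 173, 178, 186, 196, 204, 209, 215, 226, 237, 247, 255, 270, 281]

Fragment lengths:
  3→16: 13 bp
  16→28: 12 bp
  28→37: 9 bp
  37→43: 6 bp
  43→50: 7 bp
  50→59: 9 bp
  59→92: 33 bp
  92→105: 13 bp
  105→113: 8 bp
  113→119: 6 bp
  119→129: 10 bp
  129→135: 6 bp
  135→140: 5 bp
  140→148: 8 bp
  148→154: 6 bp
  154→162: 8 bp
  162→173: 11 bp
  173→178: 5 bp
  178→186: 8 bp
  186→196: 10 bp
  196→204: 8 bp
  204→209: 5 bp
  209→215: 6 bp
  215→226: 11 bp
  226→237: 11 bp
  237→247: 10 bp
  247→255: 8 bp
  255→270: 15 bp
  270→281: 11 bp
  281→3 (wrap): 288-281+3 = 10 bp

[5,5,5,6,6,6,6,6,7,8,8,8,8,8,8,9,9,10,10,10,10,11,11,11,11,12,13,13,15,33]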